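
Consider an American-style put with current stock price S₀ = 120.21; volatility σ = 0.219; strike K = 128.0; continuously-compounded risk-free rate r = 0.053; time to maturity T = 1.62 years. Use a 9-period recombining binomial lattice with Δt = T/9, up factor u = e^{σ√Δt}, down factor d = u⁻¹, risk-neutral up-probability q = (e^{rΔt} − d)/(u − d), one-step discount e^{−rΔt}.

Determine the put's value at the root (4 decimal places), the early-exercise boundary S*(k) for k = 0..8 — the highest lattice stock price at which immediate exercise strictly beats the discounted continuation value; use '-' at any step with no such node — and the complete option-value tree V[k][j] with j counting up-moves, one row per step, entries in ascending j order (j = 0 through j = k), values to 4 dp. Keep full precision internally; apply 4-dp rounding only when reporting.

price = 13.6235
boundary = - - 99.8244 90.9672 99.8244 90.9672 99.8244 109.5440 99.8244
tree:
13.6235
19.8988 8.2677
28.1756 12.8697 4.3088
37.0328 19.3984 7.2738 1.7396
45.1042 28.1756 11.9135 3.2631 0.4109
52.4593 37.0328 18.7798 5.9990 0.8795 0.0000
59.1619 45.1042 28.1756 10.7313 1.8824 0.0000 0.0000
65.2698 52.4593 37.0328 18.4560 4.0289 0.0000 0.0000 0.0000
70.8357 59.1619 45.1042 28.1756 8.6231 0.0000 0.0000 0.0000 0.0000
75.9078 65.2698 52.4593 37.0328 18.4560 0.0000 0.0000 0.0000 0.0000 0.0000

Δt=0.18000  u=1.09737  d=0.91127  q=0.52830  discount=0.99051
step 9 (expiry): payoffs max(K−S,0) = 75.9078 65.2698 52.4593 37.0328 18.4560 0.0000 0.0000 0.0000 0.0000 0.0000
step 8: (k=8,j=0): S=57.1643, (K−S)⁺=70.8357, hold=69.6204 ⇒ V=70.8357 exercise | (k=8,j=1): S=68.8381, (K−S)⁺=59.1619, hold=57.9466 ⇒ V=59.1619 exercise | (k=8,j=2): S=82.8958, (K−S)⁺=45.1042, hold=43.8888 ⇒ V=45.1042 exercise | (k=8,j=3): S=99.8244, (K−S)⁺=28.1756, hold=26.9603 ⇒ V=28.1756 exercise | (k=8,j=4): S=120.2100, (K−S)⁺=7.7900, hold=8.6231 ⇒ V=8.6231 continue | (k=8,j=5): S=144.7587, (K−S)⁺=0.0000, hold=0.0000 ⇒ V=0.0000 continue | (k=8,j=6): S=174.3205, (K−S)⁺=0.0000, hold=0.0000 ⇒ V=0.0000 continue | (k=8,j=7): S=209.9193, (K−S)⁺=0.0000, hold=0.0000 ⇒ V=0.0000 continue | (k=8,j=8): S=252.7879, (K−S)⁺=0.0000, hold=0.0000 ⇒ V=0.0000 continue  boundary S*=99.8244
step 7: (k=7,j=0): S=62.7302, (K−S)⁺=65.2698, hold=64.0545 ⇒ V=65.2698 exercise | (k=7,j=1): S=75.5407, (K−S)⁺=52.4593, hold=51.2440 ⇒ V=52.4593 exercise | (k=7,j=2): S=90.9672, (K−S)⁺=37.0328, hold=35.8175 ⇒ V=37.0328 exercise | (k=7,j=3): S=109.5440, (K−S)⁺=18.4560, hold=17.6766 ⇒ V=18.4560 exercise | (k=7,j=4): S=131.9145, (K−S)⁺=0.0000, hold=4.0289 ⇒ V=4.0289 continue | (k=7,j=5): S=158.8534, (K−S)⁺=0.0000, hold=0.0000 ⇒ V=0.0000 continue | (k=7,j=6): S=191.2936, (K−S)⁺=0.0000, hold=0.0000 ⇒ V=0.0000 continue | (k=7,j=7): S=230.3586, (K−S)⁺=0.0000, hold=0.0000 ⇒ V=0.0000 continue  boundary S*=109.5440
step 6: (k=6,j=0): S=68.8381, (K−S)⁺=59.1619, hold=57.9466 ⇒ V=59.1619 exercise | (k=6,j=1): S=82.8958, (K−S)⁺=45.1042, hold=43.8888 ⇒ V=45.1042 exercise | (k=6,j=2): S=99.8244, (K−S)⁺=28.1756, hold=26.9603 ⇒ V=28.1756 exercise | (k=6,j=3): S=120.2100, (K−S)⁺=7.7900, hold=10.7313 ⇒ V=10.7313 continue | (k=6,j=4): S=144.7587, (K−S)⁺=0.0000, hold=1.8824 ⇒ V=1.8824 continue | (k=6,j=5): S=174.3205, (K−S)⁺=0.0000, hold=0.0000 ⇒ V=0.0000 continue | (k=6,j=6): S=209.9193, (K−S)⁺=0.0000, hold=0.0000 ⇒ V=0.0000 continue  boundary S*=99.8244
step 5: (k=5,j=0): S=75.5407, (K−S)⁺=52.4593, hold=51.2440 ⇒ V=52.4593 exercise | (k=5,j=1): S=90.9672, (K−S)⁺=37.0328, hold=35.8175 ⇒ V=37.0328 exercise | (k=5,j=2): S=109.5440, (K−S)⁺=18.4560, hold=18.7798 ⇒ V=18.7798 continue | (k=5,j=3): S=131.9145, (K−S)⁺=0.0000, hold=5.9990 ⇒ V=5.9990 continue | (k=5,j=4): S=158.8534, (K−S)⁺=0.0000, hold=0.8795 ⇒ V=0.8795 continue | (k=5,j=5): S=191.2936, (K−S)⁺=0.0000, hold=0.0000 ⇒ V=0.0000 continue  boundary S*=90.9672
step 4: (k=4,j=0): S=82.8958, (K−S)⁺=45.1042, hold=43.8888 ⇒ V=45.1042 exercise | (k=4,j=1): S=99.8244, (K−S)⁺=28.1756, hold=27.1297 ⇒ V=28.1756 exercise | (k=4,j=2): S=120.2100, (K−S)⁺=7.7900, hold=11.9135 ⇒ V=11.9135 continue | (k=4,j=3): S=144.7587, (K−S)⁺=0.0000, hold=3.2631 ⇒ V=3.2631 continue | (k=4,j=4): S=174.3205, (K−S)⁺=0.0000, hold=0.4109 ⇒ V=0.4109 continue  boundary S*=99.8244
step 3: (k=3,j=0): S=90.9672, (K−S)⁺=37.0328, hold=35.8175 ⇒ V=37.0328 exercise | (k=3,j=1): S=109.5440, (K−S)⁺=18.4560, hold=19.3984 ⇒ V=19.3984 continue | (k=3,j=2): S=131.9145, (K−S)⁺=0.0000, hold=7.2738 ⇒ V=7.2738 continue | (k=3,j=3): S=158.8534, (K−S)⁺=0.0000, hold=1.7396 ⇒ V=1.7396 continue  boundary S*=90.9672
step 2: (k=2,j=0): S=99.8244, (K−S)⁺=28.1756, hold=27.4535 ⇒ V=28.1756 exercise | (k=2,j=1): S=120.2100, (K−S)⁺=7.7900, hold=12.8697 ⇒ V=12.8697 continue | (k=2,j=2): S=144.7587, (K−S)⁺=0.0000, hold=4.3088 ⇒ V=4.3088 continue  boundary S*=99.8244
step 1: (k=1,j=0): S=109.5440, (K−S)⁺=18.4560, hold=19.8988 ⇒ V=19.8988 continue | (k=1,j=1): S=131.9145, (K−S)⁺=0.0000, hold=8.2677 ⇒ V=8.2677 continue  boundary S*=-
step 0: (k=0,j=0): S=120.2100, (K−S)⁺=7.7900, hold=13.6235 ⇒ V=13.6235 continue  boundary S*=-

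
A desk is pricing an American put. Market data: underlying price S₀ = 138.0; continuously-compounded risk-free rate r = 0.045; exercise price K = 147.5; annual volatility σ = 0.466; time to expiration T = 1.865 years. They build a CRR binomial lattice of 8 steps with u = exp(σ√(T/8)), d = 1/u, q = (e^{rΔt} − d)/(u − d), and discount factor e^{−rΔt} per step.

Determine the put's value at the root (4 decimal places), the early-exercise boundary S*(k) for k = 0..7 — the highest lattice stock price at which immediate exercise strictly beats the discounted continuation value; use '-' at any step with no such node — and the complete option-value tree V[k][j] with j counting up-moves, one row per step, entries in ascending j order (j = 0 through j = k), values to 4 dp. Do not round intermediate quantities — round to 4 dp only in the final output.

price = 34.9929
boundary = - - - 70.2638 56.1069 70.2638 87.9929 110.1954
tree:
34.9929
47.0082 22.0816
61.2746 31.8014 11.4967
77.2362 44.4566 18.0885 4.2395
91.3931 59.9247 27.8220 7.3977 0.7340
102.6977 77.2362 41.5370 12.8108 1.3922 0.0000
111.7246 91.3931 59.5071 21.9833 2.6406 0.0000 0.0000
118.9327 102.6977 77.2362 37.3046 5.0085 0.0000 0.0000 0.0000
124.6885 111.7246 91.3931 59.5071 9.5000 0.0000 0.0000 0.0000 0.0000

Δt=0.23312, u=1.25232, d=0.79852, q=0.46723, disc=e^(-rΔt)=0.98956
k=8 terminal: V=max(K-S,0) → 124.6885 111.7246 91.3931 59.5071 9.5000 0.0000 0.0000 0.0000 0.0000
k=7: j=0 S=28.5673 intr=118.9327 cont=117.3935 V=118.9327[EX]; j=1 S=44.8023 intr=102.6977 cont=101.1584 V=102.6977[EX]; j=2 S=70.2638 intr=77.2362 cont=75.6969 V=77.2362[EX]; j=3 S=110.1954 intr=37.3046 cont=35.7654 V=37.3046[EX]; j=4 S=172.8203 intr=0.0000 cont=5.0085 V=5.0085[hold]; j=5 S=271.0356 intr=0.0000 cont=0.0000 V=0.0000[hold]; j=6 S=425.0675 intr=0.0000 cont=0.0000 V=0.0000[hold]; j=7 S=666.6371 intr=0.0000 cont=0.0000 V=0.0000[hold]  S*(7)=110.1954
k=6: j=0 S=35.7754 intr=111.7246 cont=110.1853 V=111.7246[EX]; j=1 S=56.1069 intr=91.3931 cont=89.8539 V=91.3931[EX]; j=2 S=87.9929 intr=59.5071 cont=57.9678 V=59.5071[EX]; j=3 S=138.0000 intr=9.5000 cont=21.9833 V=21.9833[hold]; j=4 S=216.4266 intr=0.0000 cont=2.6406 V=2.6406[hold]; j=5 S=339.4237 intr=0.0000 cont=0.0000 V=0.0000[hold]; j=6 S=532.3211 intr=0.0000 cont=0.0000 V=0.0000[hold]  S*(6)=87.9929
k=5: j=0 S=44.8023 intr=102.6977 cont=101.1584 V=102.6977[EX]; j=1 S=70.2638 intr=77.2362 cont=75.6969 V=77.2362[EX]; j=2 S=110.1954 intr=37.3046 cont=41.5370 V=41.5370[hold]; j=3 S=172.8203 intr=0.0000 cont=12.8108 V=12.8108[hold]; j=4 S=271.0356 intr=0.0000 cont=1.3922 V=1.3922[hold]; j=5 S=425.0675 intr=0.0000 cont=0.0000 V=0.0000[hold]  S*(5)=70.2638
k=4: j=0 S=56.1069 intr=91.3931 cont=89.8539 V=91.3931[EX]; j=1 S=87.9929 intr=59.5071 cont=59.9247 V=59.9247[hold]; j=2 S=138.0000 intr=9.5000 cont=27.8220 V=27.8220[hold]; j=3 S=216.4266 intr=0.0000 cont=7.3977 V=7.3977[hold]; j=4 S=339.4237 intr=0.0000 cont=0.7340 V=0.7340[hold]  S*(4)=56.1069
k=3: j=0 S=70.2638 intr=77.2362 cont=75.8899 V=77.2362[EX]; j=1 S=110.1954 intr=37.3046 cont=44.4566 V=44.4566[hold]; j=2 S=172.8203 intr=0.0000 cont=18.0885 V=18.0885[hold]; j=3 S=271.0356 intr=0.0000 cont=4.2395 V=4.2395[hold]  S*(3)=70.2638
k=2: j=0 S=87.9929 intr=59.5071 cont=61.2746 V=61.2746[hold]; j=1 S=138.0000 intr=9.5000 cont=31.8014 V=31.8014[hold]; j=2 S=216.4266 intr=0.0000 cont=11.4967 V=11.4967[hold]  S*(2)=-
k=1: j=0 S=110.1954 intr=37.3046 cont=47.0082 V=47.0082[hold]; j=1 S=172.8203 intr=0.0000 cont=22.0816 V=22.0816[hold]  S*(1)=-
k=0: j=0 S=138.0000 intr=9.5000 cont=34.9929 V=34.9929[hold]  S*(0)=-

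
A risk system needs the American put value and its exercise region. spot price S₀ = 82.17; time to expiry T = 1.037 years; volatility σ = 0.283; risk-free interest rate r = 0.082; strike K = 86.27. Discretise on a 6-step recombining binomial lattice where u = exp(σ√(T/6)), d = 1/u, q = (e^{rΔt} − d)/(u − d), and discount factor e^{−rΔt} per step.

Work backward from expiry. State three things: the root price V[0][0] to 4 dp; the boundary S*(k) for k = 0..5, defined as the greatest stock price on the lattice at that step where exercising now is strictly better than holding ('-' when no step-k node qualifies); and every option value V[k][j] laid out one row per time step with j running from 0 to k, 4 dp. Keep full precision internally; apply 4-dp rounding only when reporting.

Δt=0.17283, u=1.12485, d=0.88901, q=0.53114, disc=e^(-rΔt)=0.98593
k=6 terminal: V=max(K-S,0) → 45.7062 34.9448 21.3286 4.1000 0.0000 0.0000 0.0000
k=5: j=0 S=45.6283 intr=40.6417 cont=39.4276 V=40.6417[EX]; j=1 S=57.7333 intr=28.5367 cont=27.3227 V=28.5367[EX]; j=2 S=73.0496 intr=13.2204 cont=12.0064 V=13.2204[EX]; j=3 S=92.4292 intr=0.0000 cont=1.8953 V=1.8953[hold]; j=4 S=116.9501 intr=0.0000 cont=0.0000 V=0.0000[hold]; j=5 S=147.9762 intr=0.0000 cont=0.0000 V=0.0000[hold]  S*(5)=73.0496
k=4: j=0 S=51.3252 intr=34.9448 cont=33.7308 V=34.9448[EX]; j=1 S=64.9414 intr=21.3286 cont=20.1145 V=21.3286[EX]; j=2 S=82.1700 intr=4.1000 cont=7.1038 V=7.1038[hold]; j=3 S=103.9692 intr=0.0000 cont=0.8761 V=0.8761[hold]; j=4 S=131.5516 intr=0.0000 cont=0.0000 V=0.0000[hold]  S*(4)=64.9414
k=3: j=0 S=57.7333 intr=28.5367 cont=27.3227 V=28.5367[EX]; j=1 S=73.0496 intr=13.2204 cont=13.5794 V=13.5794[hold]; j=2 S=92.4292 intr=0.0000 cont=3.7426 V=3.7426[hold]; j=3 S=116.9501 intr=0.0000 cont=0.4050 V=0.4050[hold]  S*(3)=57.7333
k=2: j=0 S=64.9414 intr=21.3286 cont=20.3025 V=21.3286[EX]; j=1 S=82.1700 intr=4.1000 cont=8.2371 V=8.2371[hold]; j=2 S=103.9692 intr=0.0000 cont=1.9422 V=1.9422[hold]  S*(2)=64.9414
k=1: j=0 S=73.0496 intr=13.2204 cont=14.1729 V=14.1729[hold]; j=1 S=92.4292 intr=0.0000 cont=4.8247 V=4.8247[hold]  S*(1)=-
k=0: j=0 S=82.1700 intr=4.1000 cont=9.0781 V=9.0781[hold]  S*(0)=-

price = 9.0781
boundary = - - 64.9414 57.7333 64.9414 73.0496
tree:
9.0781
14.1729 4.8247
21.3286 8.2371 1.9422
28.5367 13.5794 3.7426 0.4050
34.9448 21.3286 7.1038 0.8761 0.0000
40.6417 28.5367 13.2204 1.8953 0.0000 0.0000
45.7062 34.9448 21.3286 4.1000 0.0000 0.0000 0.0000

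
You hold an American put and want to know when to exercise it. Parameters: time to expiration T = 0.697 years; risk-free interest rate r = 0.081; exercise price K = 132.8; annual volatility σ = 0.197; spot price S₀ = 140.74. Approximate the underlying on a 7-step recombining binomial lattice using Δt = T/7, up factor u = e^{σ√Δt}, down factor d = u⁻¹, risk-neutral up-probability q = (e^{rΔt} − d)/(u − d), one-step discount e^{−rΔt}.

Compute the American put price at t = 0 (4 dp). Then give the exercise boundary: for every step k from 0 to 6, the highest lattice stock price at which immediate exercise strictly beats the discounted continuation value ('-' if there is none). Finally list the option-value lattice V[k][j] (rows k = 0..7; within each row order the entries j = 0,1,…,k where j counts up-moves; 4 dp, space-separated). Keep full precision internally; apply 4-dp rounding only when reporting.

Δt=0.09957  u=1.06414  d=0.93973  q=0.54956  discount=0.99197
step 7 (expiry): payoffs max(K−S,0) = 41.7170 29.6589 16.0045 0.5425 0.0000 0.0000 0.0000 0.0000
step 6: (k=6,j=0): S=96.9247, (K−S)⁺=35.8753, hold=34.8085 ⇒ V=35.8753 exercise | (k=6,j=1): S=109.7562, (K−S)⁺=23.0438, hold=21.9771 ⇒ V=23.0438 exercise | (k=6,j=2): S=124.2863, (K−S)⁺=8.5137, hold=7.4469 ⇒ V=8.5137 exercise | (k=6,j=3): S=140.7400, (K−S)⁺=0.0000, hold=0.2424 ⇒ V=0.2424 continue | (k=6,j=4): S=159.3719, (K−S)⁺=0.0000, hold=0.0000 ⇒ V=0.0000 continue | (k=6,j=5): S=180.4705, (K−S)⁺=0.0000, hold=0.0000 ⇒ V=0.0000 continue | (k=6,j=6): S=204.3621, (K−S)⁺=0.0000, hold=0.0000 ⇒ V=0.0000 continue  boundary S*=124.2863
step 5: (k=5,j=0): S=103.1411, (K−S)⁺=29.6589, hold=28.5921 ⇒ V=29.6589 exercise | (k=5,j=1): S=116.7955, (K−S)⁺=16.0045, hold=14.9377 ⇒ V=16.0045 exercise | (k=5,j=2): S=132.2575, (K−S)⁺=0.5425, hold=3.9363 ⇒ V=3.9363 continue | (k=5,j=3): S=149.7665, (K−S)⁺=0.0000, hold=0.1083 ⇒ V=0.1083 continue | (k=5,j=4): S=169.5934, (K−S)⁺=0.0000, hold=0.0000 ⇒ V=0.0000 continue | (k=5,j=5): S=192.0451, (K−S)⁺=0.0000, hold=0.0000 ⇒ V=0.0000 continue  boundary S*=116.7955
step 4: (k=4,j=0): S=109.7562, (K−S)⁺=23.0438, hold=21.9771 ⇒ V=23.0438 exercise | (k=4,j=1): S=124.2863, (K−S)⁺=8.5137, hold=9.2970 ⇒ V=9.2970 continue | (k=4,j=2): S=140.7400, (K−S)⁺=0.0000, hold=1.8179 ⇒ V=1.8179 continue | (k=4,j=3): S=159.3719, (K−S)⁺=0.0000, hold=0.0484 ⇒ V=0.0484 continue | (k=4,j=4): S=180.4705, (K−S)⁺=0.0000, hold=0.0000 ⇒ V=0.0000 continue  boundary S*=109.7562
step 3: (k=3,j=0): S=116.7955, (K−S)⁺=16.0045, hold=15.3648 ⇒ V=16.0045 exercise | (k=3,j=1): S=132.2575, (K−S)⁺=0.5425, hold=5.1452 ⇒ V=5.1452 continue | (k=3,j=2): S=149.7665, (K−S)⁺=0.0000, hold=0.8387 ⇒ V=0.8387 continue | (k=3,j=3): S=169.5934, (K−S)⁺=0.0000, hold=0.0216 ⇒ V=0.0216 continue  boundary S*=116.7955
step 2: (k=2,j=0): S=124.2863, (K−S)⁺=8.5137, hold=9.9561 ⇒ V=9.9561 continue | (k=2,j=1): S=140.7400, (K−S)⁺=0.0000, hold=2.7562 ⇒ V=2.7562 continue | (k=2,j=2): S=159.3719, (K−S)⁺=0.0000, hold=0.3865 ⇒ V=0.3865 continue  boundary S*=-
step 1: (k=1,j=0): S=132.2575, (K−S)⁺=0.5425, hold=5.9511 ⇒ V=5.9511 continue | (k=1,j=1): S=149.7665, (K−S)⁺=0.0000, hold=1.4422 ⇒ V=1.4422 continue  boundary S*=-
step 0: (k=0,j=0): S=140.7400, (K−S)⁺=0.0000, hold=3.4453 ⇒ V=3.4453 continue  boundary S*=-

price = 3.4453
boundary = - - - 116.7955 109.7562 116.7955 124.2863
tree:
3.4453
5.9511 1.4422
9.9561 2.7562 0.3865
16.0045 5.1452 0.8387 0.0216
23.0438 9.2970 1.8179 0.0484 0.0000
29.6589 16.0045 3.9363 0.1083 0.0000 0.0000
35.8753 23.0438 8.5137 0.2424 0.0000 0.0000 0.0000
41.7170 29.6589 16.0045 0.5425 0.0000 0.0000 0.0000 0.0000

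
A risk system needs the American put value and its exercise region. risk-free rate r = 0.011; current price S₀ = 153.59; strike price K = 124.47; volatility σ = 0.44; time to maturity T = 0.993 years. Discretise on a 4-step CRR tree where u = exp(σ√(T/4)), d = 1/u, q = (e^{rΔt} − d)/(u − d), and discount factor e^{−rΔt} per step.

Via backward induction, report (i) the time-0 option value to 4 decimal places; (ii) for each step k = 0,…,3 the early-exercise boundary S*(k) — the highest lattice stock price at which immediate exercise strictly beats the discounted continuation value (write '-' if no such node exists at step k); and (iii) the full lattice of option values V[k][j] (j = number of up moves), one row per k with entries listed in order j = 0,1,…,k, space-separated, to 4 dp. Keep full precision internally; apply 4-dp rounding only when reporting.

price = 12.9591
boundary = - - - 79.5671
tree:
12.9591
20.2738 4.1550
30.8138 7.5972 0.0000
44.9029 13.8913 0.0000 0.0000
60.5666 25.3997 0.0000 0.0000 0.0000

Δt=0.24825, u=1.24512, d=0.80314, q=0.45160, disc=e^(-rΔt)=0.99727
k=4 terminal: V=max(K-S,0) → 60.5666 25.3997 0.0000 0.0000 0.0000
k=3: j=0 S=79.5671 intr=44.9029 cont=44.5635 V=44.9029[EX]; j=1 S=123.3540 intr=1.1160 cont=13.8913 V=13.8913[hold]; j=2 S=191.2374 intr=0.0000 cont=0.0000 V=0.0000[hold]; j=3 S=296.4779 intr=0.0000 cont=0.0000 V=0.0000[hold]  S*(3)=79.5671
k=2: j=0 S=99.0703 intr=25.3997 cont=30.8138 V=30.8138[hold]; j=1 S=153.5900 intr=0.0000 cont=7.5972 V=7.5972[hold]; j=2 S=238.1127 intr=0.0000 cont=0.0000 V=0.0000[hold]  S*(2)=-
k=1: j=0 S=123.3540 intr=1.1160 cont=20.2738 V=20.2738[hold]; j=1 S=191.2374 intr=0.0000 cont=4.1550 V=4.1550[hold]  S*(1)=-
k=0: j=0 S=153.5900 intr=0.0000 cont=12.9591 V=12.9591[hold]  S*(0)=-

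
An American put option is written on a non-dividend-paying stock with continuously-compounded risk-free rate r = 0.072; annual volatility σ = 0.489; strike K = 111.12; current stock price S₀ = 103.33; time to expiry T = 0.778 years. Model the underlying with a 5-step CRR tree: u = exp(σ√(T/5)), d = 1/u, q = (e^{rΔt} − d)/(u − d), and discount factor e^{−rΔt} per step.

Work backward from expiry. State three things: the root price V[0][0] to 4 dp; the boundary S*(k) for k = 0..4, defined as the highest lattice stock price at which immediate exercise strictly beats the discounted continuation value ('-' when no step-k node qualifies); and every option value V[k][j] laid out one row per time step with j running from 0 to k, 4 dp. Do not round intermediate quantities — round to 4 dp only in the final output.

price = 19.9845
boundary = - - 70.2559 57.9310 70.2559
tree:
19.9845
29.1829 10.5256
40.8641 17.2598 3.5044
53.1890 27.3008 6.8277 0.0000
63.3518 40.8641 13.3024 0.0000 0.0000
71.7317 53.1890 25.9171 0.0000 0.0000 0.0000

Δt=0.15560, u=1.21275, d=0.82457, q=0.48095, disc=e^(-rΔt)=0.98886
k=5 terminal: V=max(K-S,0) → 71.7317 53.1890 25.9171 0.0000 0.0000 0.0000
k=4: j=0 S=47.7682 intr=63.3518 cont=62.1138 V=63.3518[EX]; j=1 S=70.2559 intr=40.8641 cont=39.6262 V=40.8641[EX]; j=2 S=103.3300 intr=7.7900 cont=13.3024 V=13.3024[hold]; j=3 S=151.9743 intr=0.0000 cont=0.0000 V=0.0000[hold]; j=4 S=223.5186 intr=0.0000 cont=0.0000 V=0.0000[hold]  S*(4)=70.2559
k=3: j=0 S=57.9310 intr=53.1890 cont=51.9511 V=53.1890[EX]; j=1 S=85.2029 intr=25.9171 cont=27.3008 V=27.3008[hold]; j=2 S=125.3136 intr=0.0000 cont=6.8277 V=6.8277[hold]; j=3 S=184.3070 intr=0.0000 cont=0.0000 V=0.0000[hold]  S*(3)=57.9310
k=2: j=0 S=70.2559 intr=40.8641 cont=40.2842 V=40.8641[EX]; j=1 S=103.3300 intr=7.7900 cont=17.2598 V=17.2598[hold]; j=2 S=151.9743 intr=0.0000 cont=3.5044 V=3.5044[hold]  S*(2)=70.2559
k=1: j=0 S=85.2029 intr=25.9171 cont=29.1829 V=29.1829[hold]; j=1 S=125.3136 intr=0.0000 cont=10.5256 V=10.5256[hold]  S*(1)=-
k=0: j=0 S=103.3300 intr=7.7900 cont=19.9845 V=19.9845[hold]  S*(0)=-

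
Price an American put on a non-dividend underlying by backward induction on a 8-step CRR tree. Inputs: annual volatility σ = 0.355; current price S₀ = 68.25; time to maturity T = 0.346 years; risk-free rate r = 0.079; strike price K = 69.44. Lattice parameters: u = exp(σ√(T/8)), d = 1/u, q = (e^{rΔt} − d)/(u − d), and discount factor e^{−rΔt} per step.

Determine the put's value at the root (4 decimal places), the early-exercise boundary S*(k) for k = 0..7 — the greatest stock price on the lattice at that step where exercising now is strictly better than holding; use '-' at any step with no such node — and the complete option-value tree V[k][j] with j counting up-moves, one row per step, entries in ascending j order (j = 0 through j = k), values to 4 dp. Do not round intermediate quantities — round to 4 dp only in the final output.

price = 5.5438
boundary = - - - 54.6907 50.7984 54.6907 58.8812 63.3927
tree:
5.5438
7.9454 3.2246
11.0262 4.9760 1.5277
14.7493 7.4474 2.5845 0.5011
18.6416 10.7317 4.2748 0.9432 0.0706
22.2568 14.7493 6.8618 1.7650 0.1431 0.0000
25.6148 18.6416 10.5588 3.2804 0.2899 0.0000 0.0000
28.7338 22.2568 14.7493 6.0473 0.5874 0.0000 0.0000 0.0000
31.6308 25.6148 18.6416 10.5588 1.1900 0.0000 0.0000 0.0000 0.0000

Δt=0.04325  u=1.07662  d=0.92883  q=0.50471  discount=0.99659
step 8 (expiry): payoffs max(K−S,0) = 31.6308 25.6148 18.6416 10.5588 1.1900 0.0000 0.0000 0.0000 0.0000
step 7: (k=7,j=0): S=40.7062, (K−S)⁺=28.7338, hold=28.4969 ⇒ V=28.7338 exercise | (k=7,j=1): S=47.1832, (K−S)⁺=22.2568, hold=22.0200 ⇒ V=22.2568 exercise | (k=7,j=2): S=54.6907, (K−S)⁺=14.7493, hold=14.5125 ⇒ V=14.7493 exercise | (k=7,j=3): S=63.3927, (K−S)⁺=6.0473, hold=5.8104 ⇒ V=6.0473 exercise | (k=7,j=4): S=73.4794, (K−S)⁺=0.0000, hold=0.5874 ⇒ V=0.5874 continue | (k=7,j=5): S=85.1711, (K−S)⁺=0.0000, hold=0.0000 ⇒ V=0.0000 continue | (k=7,j=6): S=98.7230, (K−S)⁺=0.0000, hold=0.0000 ⇒ V=0.0000 continue | (k=7,j=7): S=114.4312, (K−S)⁺=0.0000, hold=0.0000 ⇒ V=0.0000 continue  boundary S*=63.3927
step 6: (k=6,j=0): S=43.8252, (K−S)⁺=25.6148, hold=25.3779 ⇒ V=25.6148 exercise | (k=6,j=1): S=50.7984, (K−S)⁺=18.6416, hold=18.4047 ⇒ V=18.6416 exercise | (k=6,j=2): S=58.8812, (K−S)⁺=10.5588, hold=10.3220 ⇒ V=10.5588 exercise | (k=6,j=3): S=68.2500, (K−S)⁺=1.1900, hold=3.2804 ⇒ V=3.2804 continue | (k=6,j=4): S=79.1095, (K−S)⁺=0.0000, hold=0.2899 ⇒ V=0.2899 continue | (k=6,j=5): S=91.6970, (K−S)⁺=0.0000, hold=0.0000 ⇒ V=0.0000 continue | (k=6,j=6): S=106.2873, (K−S)⁺=0.0000, hold=0.0000 ⇒ V=0.0000 continue  boundary S*=58.8812
step 5: (k=5,j=0): S=47.1832, (K−S)⁺=22.2568, hold=22.0200 ⇒ V=22.2568 exercise | (k=5,j=1): S=54.6907, (K−S)⁺=14.7493, hold=14.5125 ⇒ V=14.7493 exercise | (k=5,j=2): S=63.3927, (K−S)⁺=6.0473, hold=6.8618 ⇒ V=6.8618 continue | (k=5,j=3): S=73.4794, (K−S)⁺=0.0000, hold=1.7650 ⇒ V=1.7650 continue | (k=5,j=4): S=85.1711, (K−S)⁺=0.0000, hold=0.1431 ⇒ V=0.1431 continue | (k=5,j=5): S=98.7230, (K−S)⁺=0.0000, hold=0.0000 ⇒ V=0.0000 continue  boundary S*=54.6907
step 4: (k=4,j=0): S=50.7984, (K−S)⁺=18.6416, hold=18.4047 ⇒ V=18.6416 exercise | (k=4,j=1): S=58.8812, (K−S)⁺=10.5588, hold=10.7317 ⇒ V=10.7317 continue | (k=4,j=2): S=68.2500, (K−S)⁺=1.1900, hold=4.2748 ⇒ V=4.2748 continue | (k=4,j=3): S=79.1095, (K−S)⁺=0.0000, hold=0.9432 ⇒ V=0.9432 continue | (k=4,j=4): S=91.6970, (K−S)⁺=0.0000, hold=0.0706 ⇒ V=0.0706 continue  boundary S*=50.7984
step 3: (k=3,j=0): S=54.6907, (K−S)⁺=14.7493, hold=14.5994 ⇒ V=14.7493 exercise | (k=3,j=1): S=63.3927, (K−S)⁺=6.0473, hold=7.4474 ⇒ V=7.4474 continue | (k=3,j=2): S=73.4794, (K−S)⁺=0.0000, hold=2.5845 ⇒ V=2.5845 continue | (k=3,j=3): S=85.1711, (K−S)⁺=0.0000, hold=0.5011 ⇒ V=0.5011 continue  boundary S*=54.6907
step 2: (k=2,j=0): S=58.8812, (K−S)⁺=10.5588, hold=11.0262 ⇒ V=11.0262 continue | (k=2,j=1): S=68.2500, (K−S)⁺=1.1900, hold=4.9760 ⇒ V=4.9760 continue | (k=2,j=2): S=79.1095, (K−S)⁺=0.0000, hold=1.5277 ⇒ V=1.5277 continue  boundary S*=-
step 1: (k=1,j=0): S=63.3927, (K−S)⁺=6.0473, hold=7.9454 ⇒ V=7.9454 continue | (k=1,j=1): S=73.4794, (K−S)⁺=0.0000, hold=3.2246 ⇒ V=3.2246 continue  boundary S*=-
step 0: (k=0,j=0): S=68.2500, (K−S)⁺=1.1900, hold=5.5438 ⇒ V=5.5438 continue  boundary S*=-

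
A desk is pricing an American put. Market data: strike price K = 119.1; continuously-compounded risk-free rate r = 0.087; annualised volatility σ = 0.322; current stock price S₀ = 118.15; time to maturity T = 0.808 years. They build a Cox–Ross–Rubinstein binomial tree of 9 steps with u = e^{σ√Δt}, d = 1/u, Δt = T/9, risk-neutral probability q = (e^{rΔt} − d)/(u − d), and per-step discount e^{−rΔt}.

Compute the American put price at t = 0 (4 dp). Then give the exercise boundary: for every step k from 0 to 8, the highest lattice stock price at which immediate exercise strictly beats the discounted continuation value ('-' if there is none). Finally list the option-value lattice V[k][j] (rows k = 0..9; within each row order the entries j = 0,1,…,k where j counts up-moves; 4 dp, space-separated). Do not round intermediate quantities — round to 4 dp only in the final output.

price = 11.1022
boundary = - - - 88.4567 80.3211 88.4567 97.4163 88.4567 97.4163
tree:
11.1022
16.0501 6.6384
22.5342 10.2234 3.3829
30.6433 15.2844 5.6403 1.3208
38.7789 22.0755 9.1586 2.4321 0.3004
46.1662 30.6433 14.3893 4.4007 0.6261 0.0000
52.8741 38.7789 21.6837 7.7787 1.3049 0.0000 0.0000
58.9651 46.1662 30.6433 13.3083 2.7199 0.0000 0.0000 0.0000
64.4959 52.8741 38.7789 21.6837 5.6692 0.0000 0.0000 0.0000 0.0000
69.5179 58.9651 46.1662 30.6433 11.8166 0.0000 0.0000 0.0000 0.0000 0.0000

params: Δt=0.08978 u=1.10129 d=0.90803 q=0.51647 e^(-rΔt)=0.99222
t_9 payoffs: 69.5179 58.9651 46.1662 30.6433 11.8166 0.0000 0.0000 0.0000 0.0000 0.0000
t_8: node(8,0) S=54.6041 payoff=64.4959 vs cont=63.5692 → 64.4959 [stop]  node(8,1) S=66.2259 payoff=52.8741 vs cont=51.9475 → 52.8741 [stop]  node(8,2) S=80.3211 payoff=38.7789 vs cont=37.8523 → 38.7789 [stop]  node(8,3) S=97.4163 payoff=21.6837 vs cont=20.7571 → 21.6837 [stop]  node(8,4) S=118.1500 payoff=0.9500 vs cont=5.6692 → 5.6692 [wait]  node(8,5) S=143.2966 payoff=0.0000 vs cont=0.0000 → 0.0000 [wait]  node(8,6) S=173.7952 payoff=0.0000 vs cont=0.0000 → 0.0000 [wait]  node(8,7) S=210.7851 payoff=0.0000 vs cont=0.0000 → 0.0000 [wait]  node(8,8) S=255.6477 payoff=0.0000 vs cont=0.0000 → 0.0000 [wait]  ⇒ S*(8)=97.4163
t_7: node(7,0) S=60.1349 payoff=58.9651 vs cont=58.0385 → 58.9651 [stop]  node(7,1) S=72.9338 payoff=46.1662 vs cont=45.2396 → 46.1662 [stop]  node(7,2) S=88.4567 payoff=30.6433 vs cont=29.7167 → 30.6433 [stop]  node(7,3) S=107.2834 payoff=11.8166 vs cont=13.3083 → 13.3083 [wait]  node(7,4) S=130.1172 payoff=0.0000 vs cont=2.7199 → 2.7199 [wait]  node(7,5) S=157.8108 payoff=0.0000 vs cont=0.0000 → 0.0000 [wait]  node(7,6) S=191.3986 payoff=0.0000 vs cont=0.0000 → 0.0000 [wait]  node(7,7) S=232.1351 payoff=0.0000 vs cont=0.0000 → 0.0000 [wait]  ⇒ S*(7)=88.4567
t_6: node(6,0) S=66.2259 payoff=52.8741 vs cont=51.9475 → 52.8741 [stop]  node(6,1) S=80.3211 payoff=38.7789 vs cont=37.8523 → 38.7789 [stop]  node(6,2) S=97.4163 payoff=21.6837 vs cont=21.5215 → 21.6837 [stop]  node(6,3) S=118.1500 payoff=0.9500 vs cont=7.7787 → 7.7787 [wait]  node(6,4) S=143.2966 payoff=0.0000 vs cont=1.3049 → 1.3049 [wait]  node(6,5) S=173.7952 payoff=0.0000 vs cont=0.0000 → 0.0000 [wait]  node(6,6) S=210.7851 payoff=0.0000 vs cont=0.0000 → 0.0000 [wait]  ⇒ S*(6)=97.4163
t_5: node(5,0) S=72.9338 payoff=46.1662 vs cont=45.2396 → 46.1662 [stop]  node(5,1) S=88.4567 payoff=30.6433 vs cont=29.7167 → 30.6433 [stop]  node(5,2) S=107.2834 payoff=11.8166 vs cont=14.3893 → 14.3893 [wait]  node(5,3) S=130.1172 payoff=0.0000 vs cont=4.4007 → 4.4007 [wait]  node(5,4) S=157.8108 payoff=0.0000 vs cont=0.6261 → 0.6261 [wait]  node(5,5) S=191.3986 payoff=0.0000 vs cont=0.0000 → 0.0000 [wait]  ⇒ S*(5)=88.4567
t_4: node(4,0) S=80.3211 payoff=38.7789 vs cont=37.8523 → 38.7789 [stop]  node(4,1) S=97.4163 payoff=21.6837 vs cont=22.0755 → 22.0755 [wait]  node(4,2) S=118.1500 payoff=0.9500 vs cont=9.1586 → 9.1586 [wait]  node(4,3) S=143.2966 payoff=0.0000 vs cont=2.4321 → 2.4321 [wait]  node(4,4) S=173.7952 payoff=0.0000 vs cont=0.3004 → 0.3004 [wait]  ⇒ S*(4)=80.3211
t_3: node(3,0) S=88.4567 payoff=30.6433 vs cont=29.9175 → 30.6433 [stop]  node(3,1) S=107.2834 payoff=11.8166 vs cont=15.2844 → 15.2844 [wait]  node(3,2) S=130.1172 payoff=0.0000 vs cont=5.6403 → 5.6403 [wait]  node(3,3) S=157.8108 payoff=0.0000 vs cont=1.3208 → 1.3208 [wait]  ⇒ S*(3)=88.4567
t_2: node(2,0) S=97.4163 payoff=21.6837 vs cont=22.5342 → 22.5342 [wait]  node(2,1) S=118.1500 payoff=0.9500 vs cont=10.2234 → 10.2234 [wait]  node(2,2) S=143.2966 payoff=0.0000 vs cont=3.3829 → 3.3829 [wait]  ⇒ S*(2)=-
t_1: node(1,0) S=107.2834 payoff=11.8166 vs cont=16.0501 → 16.0501 [wait]  node(1,1) S=130.1172 payoff=0.0000 vs cont=6.6384 → 6.6384 [wait]  ⇒ S*(1)=-
t_0: node(0,0) S=118.1500 payoff=0.9500 vs cont=11.1022 → 11.1022 [wait]  ⇒ S*(0)=-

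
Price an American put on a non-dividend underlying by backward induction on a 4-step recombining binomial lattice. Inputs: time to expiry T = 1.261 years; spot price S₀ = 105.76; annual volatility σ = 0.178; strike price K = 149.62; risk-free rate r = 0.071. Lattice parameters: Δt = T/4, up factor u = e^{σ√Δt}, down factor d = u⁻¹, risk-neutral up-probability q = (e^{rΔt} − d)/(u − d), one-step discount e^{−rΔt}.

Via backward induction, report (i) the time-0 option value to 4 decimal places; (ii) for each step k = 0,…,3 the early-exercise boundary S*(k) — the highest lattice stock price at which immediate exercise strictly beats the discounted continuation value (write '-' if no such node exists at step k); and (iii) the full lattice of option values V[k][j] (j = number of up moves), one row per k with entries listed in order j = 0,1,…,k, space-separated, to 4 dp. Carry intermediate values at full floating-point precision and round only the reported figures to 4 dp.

price = 43.8600
boundary = 105.7600 116.8761 129.1605 116.8761
tree:
43.8600
53.9188 32.7439
63.0210 43.8600 20.4595
71.2574 53.9188 32.7439 8.2410
78.7105 63.0210 43.8600 20.4595 0.0000

Δt=0.31525  u=1.10511  d=0.90489  q=0.58809  discount=0.97787
step 4 (expiry): payoffs max(K−S,0) = 78.7105 63.0210 43.8600 20.4595 0.0000
step 3: (k=3,j=0): S=78.3626, (K−S)⁺=71.2574, hold=67.9457 ⇒ V=71.2574 exercise | (k=3,j=1): S=95.7012, (K−S)⁺=53.9188, hold=50.6071 ⇒ V=53.9188 exercise | (k=3,j=2): S=116.8761, (K−S)⁺=32.7439, hold=29.4322 ⇒ V=32.7439 exercise | (k=3,j=3): S=142.7362, (K−S)⁺=6.8838, hold=8.2410 ⇒ V=8.2410 continue  boundary S*=116.8761
step 2: (k=2,j=0): S=86.5990, (K−S)⁺=63.0210, hold=59.7093 ⇒ V=63.0210 exercise | (k=2,j=1): S=105.7600, (K−S)⁺=43.8600, hold=40.5483 ⇒ V=43.8600 exercise | (k=2,j=2): S=129.1605, (K−S)⁺=20.4595, hold=17.9282 ⇒ V=20.4595 exercise  boundary S*=129.1605
step 1: (k=1,j=0): S=95.7012, (K−S)⁺=53.9188, hold=50.6071 ⇒ V=53.9188 exercise | (k=1,j=1): S=116.8761, (K−S)⁺=32.7439, hold=29.4322 ⇒ V=32.7439 exercise  boundary S*=116.8761
step 0: (k=0,j=0): S=105.7600, (K−S)⁺=43.8600, hold=40.5483 ⇒ V=43.8600 exercise  boundary S*=105.7600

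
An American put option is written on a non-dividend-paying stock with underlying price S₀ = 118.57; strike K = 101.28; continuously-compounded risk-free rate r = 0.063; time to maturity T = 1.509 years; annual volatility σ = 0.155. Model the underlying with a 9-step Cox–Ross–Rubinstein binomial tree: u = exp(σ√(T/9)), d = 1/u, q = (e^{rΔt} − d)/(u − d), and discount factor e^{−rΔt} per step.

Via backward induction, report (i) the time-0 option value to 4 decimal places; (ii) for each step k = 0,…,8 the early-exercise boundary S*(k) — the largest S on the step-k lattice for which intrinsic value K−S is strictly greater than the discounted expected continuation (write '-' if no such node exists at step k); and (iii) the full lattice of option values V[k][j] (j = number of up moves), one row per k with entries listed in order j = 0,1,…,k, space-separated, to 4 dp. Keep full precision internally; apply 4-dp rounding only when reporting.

Δt=0.16767  u=1.06553  d=0.93850  q=0.56774  discount=0.98949
step 9 (expiry): payoffs max(K−S,0) = 34.3069 25.2425 14.9512 3.2671 0.0000 0.0000 0.0000 0.0000 0.0000 0.0000
step 8: (k=8,j=0): S=71.3616, (K−S)⁺=29.9184, hold=28.8543 ⇒ V=29.9184 exercise | (k=8,j=1): S=81.0199, (K−S)⁺=20.2601, hold=19.1959 ⇒ V=20.2601 exercise | (k=8,j=2): S=91.9855, (K−S)⁺=9.2945, hold=8.2303 ⇒ V=9.2945 exercise | (k=8,j=3): S=104.4353, (K−S)⁺=0.0000, hold=1.3974 ⇒ V=1.3974 continue | (k=8,j=4): S=118.5700, (K−S)⁺=0.0000, hold=0.0000 ⇒ V=0.0000 continue | (k=8,j=5): S=134.6178, (K−S)⁺=0.0000, hold=0.0000 ⇒ V=0.0000 continue | (k=8,j=6): S=152.8376, (K−S)⁺=0.0000, hold=0.0000 ⇒ V=0.0000 continue | (k=8,j=7): S=173.5233, (K−S)⁺=0.0000, hold=0.0000 ⇒ V=0.0000 continue | (k=8,j=8): S=197.0087, (K−S)⁺=0.0000, hold=0.0000 ⇒ V=0.0000 continue  boundary S*=91.9855
step 7: (k=7,j=0): S=76.0375, (K−S)⁺=25.2425, hold=24.1783 ⇒ V=25.2425 exercise | (k=7,j=1): S=86.3288, (K−S)⁺=14.9512, hold=13.8870 ⇒ V=14.9512 exercise | (k=7,j=2): S=98.0129, (K−S)⁺=3.2671, hold=4.7604 ⇒ V=4.7604 continue | (k=7,j=3): S=111.2784, (K−S)⁺=0.0000, hold=0.5977 ⇒ V=0.5977 continue | (k=7,j=4): S=126.3393, (K−S)⁺=0.0000, hold=0.0000 ⇒ V=0.0000 continue | (k=7,j=5): S=143.4387, (K−S)⁺=0.0000, hold=0.0000 ⇒ V=0.0000 continue | (k=7,j=6): S=162.8523, (K−S)⁺=0.0000, hold=0.0000 ⇒ V=0.0000 continue | (k=7,j=7): S=184.8935, (K−S)⁺=0.0000, hold=0.0000 ⇒ V=0.0000 continue  boundary S*=86.3288
step 6: (k=6,j=0): S=81.0199, (K−S)⁺=20.2601, hold=19.1959 ⇒ V=20.2601 exercise | (k=6,j=1): S=91.9855, (K−S)⁺=9.2945, hold=9.0692 ⇒ V=9.2945 exercise | (k=6,j=2): S=104.4353, (K−S)⁺=0.0000, hold=2.3719 ⇒ V=2.3719 continue | (k=6,j=3): S=118.5700, (K−S)⁺=0.0000, hold=0.2556 ⇒ V=0.2556 continue | (k=6,j=4): S=134.6178, (K−S)⁺=0.0000, hold=0.0000 ⇒ V=0.0000 continue | (k=6,j=5): S=152.8376, (K−S)⁺=0.0000, hold=0.0000 ⇒ V=0.0000 continue | (k=6,j=6): S=173.5233, (K−S)⁺=0.0000, hold=0.0000 ⇒ V=0.0000 continue  boundary S*=91.9855
step 5: (k=5,j=0): S=86.3288, (K−S)⁺=14.9512, hold=13.8870 ⇒ V=14.9512 exercise | (k=5,j=1): S=98.0129, (K−S)⁺=3.2671, hold=5.3079 ⇒ V=5.3079 continue | (k=5,j=2): S=111.2784, (K−S)⁺=0.0000, hold=1.1581 ⇒ V=1.1581 continue | (k=5,j=3): S=126.3393, (K−S)⁺=0.0000, hold=0.1093 ⇒ V=0.1093 continue | (k=5,j=4): S=143.4387, (K−S)⁺=0.0000, hold=0.0000 ⇒ V=0.0000 continue | (k=5,j=5): S=162.8523, (K−S)⁺=0.0000, hold=0.0000 ⇒ V=0.0000 continue  boundary S*=86.3288
step 4: (k=4,j=0): S=91.9855, (K−S)⁺=9.2945, hold=9.3768 ⇒ V=9.3768 continue | (k=4,j=1): S=104.4353, (K−S)⁺=0.0000, hold=2.9209 ⇒ V=2.9209 continue | (k=4,j=2): S=118.5700, (K−S)⁺=0.0000, hold=0.5568 ⇒ V=0.5568 continue | (k=4,j=3): S=134.6178, (K−S)⁺=0.0000, hold=0.0468 ⇒ V=0.0468 continue | (k=4,j=4): S=152.8376, (K−S)⁺=0.0000, hold=0.0000 ⇒ V=0.0000 continue  boundary S*=-
step 3: (k=3,j=0): S=98.0129, (K−S)⁺=3.2671, hold=5.6515 ⇒ V=5.6515 continue | (k=3,j=1): S=111.2784, (K−S)⁺=0.0000, hold=1.5621 ⇒ V=1.5621 continue | (k=3,j=2): S=126.3393, (K−S)⁺=0.0000, hold=0.2644 ⇒ V=0.2644 continue | (k=3,j=3): S=143.4387, (K−S)⁺=0.0000, hold=0.0200 ⇒ V=0.0200 continue  boundary S*=-
step 2: (k=2,j=0): S=104.4353, (K−S)⁺=0.0000, hold=3.2948 ⇒ V=3.2948 continue | (k=2,j=1): S=118.5700, (K−S)⁺=0.0000, hold=0.8167 ⇒ V=0.8167 continue | (k=2,j=2): S=134.6178, (K−S)⁺=0.0000, hold=0.1243 ⇒ V=0.1243 continue  boundary S*=-
step 1: (k=1,j=0): S=111.2784, (K−S)⁺=0.0000, hold=1.8680 ⇒ V=1.8680 continue | (k=1,j=1): S=126.3393, (K−S)⁺=0.0000, hold=0.4192 ⇒ V=0.4192 continue  boundary S*=-
step 0: (k=0,j=0): S=118.5700, (K−S)⁺=0.0000, hold=1.0345 ⇒ V=1.0345 continue  boundary S*=-

price = 1.0345
boundary = - - - - - 86.3288 91.9855 86.3288 91.9855
tree:
1.0345
1.8680 0.4192
3.2948 0.8167 0.1243
5.6515 1.5621 0.2644 0.0200
9.3768 2.9209 0.5568 0.0468 0.0000
14.9512 5.3079 1.1581 0.1093 0.0000 0.0000
20.2601 9.2945 2.3719 0.2556 0.0000 0.0000 0.0000
25.2425 14.9512 4.7604 0.5977 0.0000 0.0000 0.0000 0.0000
29.9184 20.2601 9.2945 1.3974 0.0000 0.0000 0.0000 0.0000 0.0000
34.3069 25.2425 14.9512 3.2671 0.0000 0.0000 0.0000 0.0000 0.0000 0.0000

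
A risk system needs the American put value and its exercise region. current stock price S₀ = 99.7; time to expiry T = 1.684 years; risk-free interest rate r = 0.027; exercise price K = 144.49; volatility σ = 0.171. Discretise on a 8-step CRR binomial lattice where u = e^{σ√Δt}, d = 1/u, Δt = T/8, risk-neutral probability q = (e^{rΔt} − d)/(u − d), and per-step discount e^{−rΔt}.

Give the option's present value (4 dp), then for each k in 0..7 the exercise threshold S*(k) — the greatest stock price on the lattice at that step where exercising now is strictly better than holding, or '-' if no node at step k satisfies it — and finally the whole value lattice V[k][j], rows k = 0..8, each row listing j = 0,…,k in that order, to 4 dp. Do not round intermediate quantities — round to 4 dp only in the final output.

price = 44.7900
boundary = 99.7000 107.8370 116.6381 107.8370 116.6381 107.8370 116.6381 126.1575
tree:
44.7900
52.3130 36.6530
59.2684 44.7900 27.8519
65.6989 52.3130 36.6530 19.6798
71.6442 59.2684 44.7900 27.8519 12.2526
77.1409 65.6989 52.3130 36.6530 18.9306 6.1410
82.2228 71.6442 59.2684 44.7900 27.8519 10.7943 1.8560
86.9213 77.1409 65.6989 52.3130 36.6530 18.3325 3.8620 0.0000
91.2653 82.2228 71.6442 59.2684 44.7900 27.8519 8.0361 0.0000 0.0000

Δt=0.21050, u=1.08161, d=0.92454, q=0.51668, disc=e^(-rΔt)=0.99433
k=8 terminal: V=max(K-S,0) → 91.2653 82.2228 71.6442 59.2684 44.7900 27.8519 8.0361 0.0000 0.0000
k=7: j=0 S=57.5687 intr=86.9213 cont=86.1024 V=86.9213[EX]; j=1 S=67.3491 intr=77.1409 cont=76.3220 V=77.1409[EX]; j=2 S=78.7911 intr=65.6989 cont=64.8800 V=65.6989[EX]; j=3 S=92.1770 intr=52.3130 cont=51.4941 V=52.3130[EX]; j=4 S=107.8370 intr=36.6530 cont=35.8341 V=36.6530[EX]; j=5 S=126.1575 intr=18.3325 cont=17.5136 V=18.3325[EX]; j=6 S=147.5906 intr=0.0000 cont=3.8620 V=3.8620[hold]; j=7 S=172.6649 intr=0.0000 cont=0.0000 V=0.0000[hold]  S*(7)=126.1575
k=6: j=0 S=62.2672 intr=82.2228 cont=81.4040 V=82.2228[EX]; j=1 S=72.8458 intr=71.6442 cont=70.8253 V=71.6442[EX]; j=2 S=85.2216 intr=59.2684 cont=58.4495 V=59.2684[EX]; j=3 S=99.7000 intr=44.7900 cont=43.9711 V=44.7900[EX]; j=4 S=116.6381 intr=27.8519 cont=27.0330 V=27.8519[EX]; j=5 S=136.4539 intr=8.0361 cont=10.7943 V=10.7943[hold]; j=6 S=159.6362 intr=0.0000 cont=1.8560 V=1.8560[hold]  S*(6)=116.6381
k=5: j=0 S=67.3491 intr=77.1409 cont=76.3220 V=77.1409[EX]; j=1 S=78.7911 intr=65.6989 cont=64.8800 V=65.6989[EX]; j=2 S=92.1770 intr=52.3130 cont=51.4941 V=52.3130[EX]; j=3 S=107.8370 intr=36.6530 cont=35.8341 V=36.6530[EX]; j=4 S=126.1575 intr=18.3325 cont=18.9306 V=18.9306[hold]; j=5 S=147.5906 intr=0.0000 cont=6.1410 V=6.1410[hold]  S*(5)=107.8370
k=4: j=0 S=72.8458 intr=71.6442 cont=70.8253 V=71.6442[EX]; j=1 S=85.2216 intr=59.2684 cont=58.4495 V=59.2684[EX]; j=2 S=99.7000 intr=44.7900 cont=43.9711 V=44.7900[EX]; j=3 S=116.6381 intr=27.8519 cont=27.3403 V=27.8519[EX]; j=4 S=136.4539 intr=8.0361 cont=12.2526 V=12.2526[hold]  S*(4)=116.6381
k=3: j=0 S=78.7911 intr=65.6989 cont=64.8800 V=65.6989[EX]; j=1 S=92.1770 intr=52.3130 cont=51.4941 V=52.3130[EX]; j=2 S=107.8370 intr=36.6530 cont=35.8341 V=36.6530[EX]; j=3 S=126.1575 intr=18.3325 cont=19.6798 V=19.6798[hold]  S*(3)=107.8370
k=2: j=0 S=85.2216 intr=59.2684 cont=58.4495 V=59.2684[EX]; j=1 S=99.7000 intr=44.7900 cont=43.9711 V=44.7900[EX]; j=2 S=116.6381 intr=27.8519 cont=27.7252 V=27.8519[EX]  S*(2)=116.6381
k=1: j=0 S=92.1770 intr=52.3130 cont=51.4941 V=52.3130[EX]; j=1 S=107.8370 intr=36.6530 cont=35.8341 V=36.6530[EX]  S*(1)=107.8370
k=0: j=0 S=99.7000 intr=44.7900 cont=43.9711 V=44.7900[EX]  S*(0)=99.7000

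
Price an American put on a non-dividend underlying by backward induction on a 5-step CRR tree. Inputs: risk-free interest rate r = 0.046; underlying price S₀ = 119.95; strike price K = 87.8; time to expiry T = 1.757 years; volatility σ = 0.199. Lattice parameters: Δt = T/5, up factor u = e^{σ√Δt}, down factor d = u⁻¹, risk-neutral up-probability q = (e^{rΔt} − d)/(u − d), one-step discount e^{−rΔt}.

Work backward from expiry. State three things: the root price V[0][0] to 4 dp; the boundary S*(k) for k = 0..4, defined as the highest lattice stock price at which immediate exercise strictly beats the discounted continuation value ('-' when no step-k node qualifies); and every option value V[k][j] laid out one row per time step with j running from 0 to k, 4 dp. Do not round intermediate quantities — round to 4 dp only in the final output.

price = 0.8694
boundary = - - - - 74.8296
tree:
0.8694
1.7407 0.1519
3.4487 0.3351 0.0000
6.7439 0.7396 0.0000 0.0000
12.9704 1.6320 0.0000 0.0000 0.0000
21.2969 3.6013 0.0000 0.0000 0.0000 0.0000

params: Δt=0.35140 u=1.12520 d=0.88873 q=0.53945 e^(-rΔt)=0.98397
t_5 payoffs: 21.2969 3.6013 0.0000 0.0000 0.0000 0.0000
t_4: node(4,0) S=74.8296 payoff=12.9704 vs cont=11.5625 → 12.9704 [stop]  node(4,1) S=94.7408 payoff=0.0000 vs cont=1.6320 → 1.6320 [wait]  node(4,2) S=119.9500 payoff=0.0000 vs cont=0.0000 → 0.0000 [wait]  node(4,3) S=151.8670 payoff=0.0000 vs cont=0.0000 → 0.0000 [wait]  node(4,4) S=192.2768 payoff=0.0000 vs cont=0.0000 → 0.0000 [wait]  ⇒ S*(4)=74.8296
t_3: node(3,0) S=84.1987 payoff=3.6013 vs cont=6.7439 → 6.7439 [wait]  node(3,1) S=106.6028 payoff=0.0000 vs cont=0.7396 → 0.7396 [wait]  node(3,2) S=134.9683 payoff=0.0000 vs cont=0.0000 → 0.0000 [wait]  node(3,3) S=170.8816 payoff=0.0000 vs cont=0.0000 → 0.0000 [wait]  ⇒ S*(3)=-
t_2: node(2,0) S=94.7408 payoff=0.0000 vs cont=3.4487 → 3.4487 [wait]  node(2,1) S=119.9500 payoff=0.0000 vs cont=0.3351 → 0.3351 [wait]  node(2,2) S=151.8670 payoff=0.0000 vs cont=0.0000 → 0.0000 [wait]  ⇒ S*(2)=-
t_1: node(1,0) S=106.6028 payoff=0.0000 vs cont=1.7407 → 1.7407 [wait]  node(1,1) S=134.9683 payoff=0.0000 vs cont=0.1519 → 0.1519 [wait]  ⇒ S*(1)=-
t_0: node(0,0) S=119.9500 payoff=0.0000 vs cont=0.8694 → 0.8694 [wait]  ⇒ S*(0)=-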